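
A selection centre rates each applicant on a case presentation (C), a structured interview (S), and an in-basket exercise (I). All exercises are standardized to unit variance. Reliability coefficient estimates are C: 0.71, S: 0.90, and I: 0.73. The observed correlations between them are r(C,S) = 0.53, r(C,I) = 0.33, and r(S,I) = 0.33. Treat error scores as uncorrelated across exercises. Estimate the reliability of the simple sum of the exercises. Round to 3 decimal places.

0.877

Var(C+S+I) = 3 + 2·[0.53 + 0.33 + 0.33] = 3 + 2.38 = 5.38.
Because errors are independent across components, Cov(Tᵢ,Tⱼ) = Cov(Xᵢ,Xⱼ); the off-diagonal part of the true-score variance is the same as above.
True-score variance = [0.71 + 0.90 + 0.73] + 2.38 = 2.34 + 2.38 = 4.72.
Reliability = 4.72 / 5.38 = 0.877.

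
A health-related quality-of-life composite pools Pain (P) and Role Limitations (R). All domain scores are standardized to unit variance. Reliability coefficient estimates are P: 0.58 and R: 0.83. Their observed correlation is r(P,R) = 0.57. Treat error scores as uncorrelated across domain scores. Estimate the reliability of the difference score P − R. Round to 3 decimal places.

0.314

Var(P−R) = 1 + 1 − 2·0.57 = 2 − 1.14 = 0.86.
With uncorrelated errors the cross-covariances are all true-score covariance, so they carry over unchanged; only the diagonal terms shrink to ρᵢσᵢ².
True-score variance = [0.58 + 0.83] − 1.14 = 1.41 − 1.14 = 0.27.
Reliability = 0.27 / 0.86 = 0.314.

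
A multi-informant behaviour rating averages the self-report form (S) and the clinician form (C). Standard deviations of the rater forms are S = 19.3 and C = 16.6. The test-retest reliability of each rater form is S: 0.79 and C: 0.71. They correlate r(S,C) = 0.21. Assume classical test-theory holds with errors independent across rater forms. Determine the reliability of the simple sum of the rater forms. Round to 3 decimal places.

0.798

Var(S+C) = 19.3² + 16.6² + 2·[19.3·16.6·0.21] = 648.05 + 134.56 = 782.61.
Under uncorrelated errors the observed covariances equal the true-score covariances, so only the own-variance terms attenuate.
True-score variance = [19.3²·0.79 + 16.6²·0.71] + 134.56 = 489.915 + 134.56 = 624.474.
Reliability = 624.474 / 782.61 = 0.798.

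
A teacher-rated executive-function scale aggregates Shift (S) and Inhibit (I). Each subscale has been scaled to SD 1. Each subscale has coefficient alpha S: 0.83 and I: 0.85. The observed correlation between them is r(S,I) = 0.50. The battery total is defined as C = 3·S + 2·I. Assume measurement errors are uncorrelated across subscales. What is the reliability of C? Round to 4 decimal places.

0.8879

Var(C) = 3² + 2² + 2·[6·0.50] = 13 + 6 = 19.
Because errors are independent across components, Cov(Tᵢ,Tⱼ) = Cov(Xᵢ,Xⱼ); the off-diagonal part of the true-score variance is the same as above.
True-score variance = [3²·0.83 + 2²·0.85] + 6 = 10.87 + 6 = 16.87.
Reliability = 16.87 / 19 = 0.8879.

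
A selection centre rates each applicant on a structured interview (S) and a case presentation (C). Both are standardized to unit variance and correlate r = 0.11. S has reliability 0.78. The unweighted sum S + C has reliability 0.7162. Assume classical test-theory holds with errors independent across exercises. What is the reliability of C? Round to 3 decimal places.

Var(S+C) = 2 + 2·0.11 = 2.220.
True-score variance = ρ_S + ρ_C + 2·0.11, so 0.7162 = (0.78 + ρ_C + 0.22) / 2.220.
ρ_C = 0.7162·2.220 − 0.78 − 0.22 = 0.590.

0.590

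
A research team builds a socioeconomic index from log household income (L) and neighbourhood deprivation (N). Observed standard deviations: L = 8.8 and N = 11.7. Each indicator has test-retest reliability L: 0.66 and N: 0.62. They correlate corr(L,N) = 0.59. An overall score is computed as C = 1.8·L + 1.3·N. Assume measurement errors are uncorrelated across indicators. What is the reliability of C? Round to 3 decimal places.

0.774

Var(C) = 1.8²·8.8² + 1.3²·11.7² + 2·[2.34·8.8·11.7·0.59] = 482.25 + 284.293 = 766.543.
Because errors are independent across components, Cov(Tᵢ,Tⱼ) = Cov(Xᵢ,Xⱼ); the off-diagonal part of the true-score variance is the same as above.
True-score variance = [1.8²·8.8²·0.66 + 1.3²·11.7²·0.62] + 284.293 = 309.031 + 284.293 = 593.324.
Reliability = 593.324 / 766.543 = 0.774.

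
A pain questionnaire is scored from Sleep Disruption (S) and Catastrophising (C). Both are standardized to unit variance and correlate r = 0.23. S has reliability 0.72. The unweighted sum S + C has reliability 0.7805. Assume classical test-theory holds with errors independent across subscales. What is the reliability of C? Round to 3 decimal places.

Var(S+C) = 2 + 2·0.23 = 2.460.
True-score variance = ρ_S + ρ_C + 2·0.23, so 0.7805 = (0.72 + ρ_C + 0.46) / 2.460.
ρ_C = 0.7805·2.460 − 0.72 − 0.46 = 0.740.

0.740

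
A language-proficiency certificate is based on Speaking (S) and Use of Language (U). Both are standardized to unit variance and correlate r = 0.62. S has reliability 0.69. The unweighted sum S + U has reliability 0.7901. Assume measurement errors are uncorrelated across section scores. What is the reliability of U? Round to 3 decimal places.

0.630

Var(S+U) = 2 + 2·0.62 = 3.240.
True-score variance = ρ_S + ρ_U + 2·0.62, so 0.7901 = (0.69 + ρ_U + 1.24) / 3.240.
ρ_U = 0.7901·3.240 − 0.69 − 1.24 = 0.630.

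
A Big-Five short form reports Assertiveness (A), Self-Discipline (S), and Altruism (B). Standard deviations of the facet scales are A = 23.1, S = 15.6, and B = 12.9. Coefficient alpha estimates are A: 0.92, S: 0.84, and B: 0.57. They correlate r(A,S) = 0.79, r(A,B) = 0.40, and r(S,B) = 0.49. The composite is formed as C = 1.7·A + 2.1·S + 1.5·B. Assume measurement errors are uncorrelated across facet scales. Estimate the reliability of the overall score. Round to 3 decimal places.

0.927

Var(C) = 1.7²·23.1² + 2.1²·15.6² + 1.5²·12.9² + 2·[3.57·23.1·15.6·0.79 + 2.55·23.1·12.9·0.40 + 3.15·15.6·12.9·0.49] = 2989.77 + 3261.77 = 6251.55.
Because errors are independent across components, Cov(Tᵢ,Tⱼ) = Cov(Xᵢ,Xⱼ); the off-diagonal part of the true-score variance is the same as above.
True-score variance = [1.7²·23.1²·0.92 + 2.1²·15.6²·0.84 + 1.5²·12.9²·0.57] + 3261.77 = 2533.69 + 3261.77 = 5795.46.
Reliability = 5795.46 / 6251.55 = 0.927.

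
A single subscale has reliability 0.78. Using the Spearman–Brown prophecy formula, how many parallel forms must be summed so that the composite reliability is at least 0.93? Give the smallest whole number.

4

k ≥ ρ*(1−ρ₁)/(ρ₁(1−ρ*)) = 0.93·0.22 / (0.78·0.07) = 3.747.
Smallest integer k = 4.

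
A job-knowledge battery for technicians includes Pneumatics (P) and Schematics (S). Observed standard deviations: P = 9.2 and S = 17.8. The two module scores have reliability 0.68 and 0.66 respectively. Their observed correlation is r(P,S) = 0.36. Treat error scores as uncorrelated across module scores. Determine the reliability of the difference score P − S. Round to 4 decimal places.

Var(P−S) = 9.2² + 17.8² − 2·9.2·17.8·0.36 = 401.48 − 117.907 = 283.573.
Under uncorrelated errors the observed covariances equal the true-score covariances, so only the own-variance terms attenuate.
True-score variance = [9.2²·0.68 + 17.8²·0.66] − 117.907 = 266.67 − 117.907 = 148.762.
Reliability = 148.762 / 283.573 = 0.5246.

0.5246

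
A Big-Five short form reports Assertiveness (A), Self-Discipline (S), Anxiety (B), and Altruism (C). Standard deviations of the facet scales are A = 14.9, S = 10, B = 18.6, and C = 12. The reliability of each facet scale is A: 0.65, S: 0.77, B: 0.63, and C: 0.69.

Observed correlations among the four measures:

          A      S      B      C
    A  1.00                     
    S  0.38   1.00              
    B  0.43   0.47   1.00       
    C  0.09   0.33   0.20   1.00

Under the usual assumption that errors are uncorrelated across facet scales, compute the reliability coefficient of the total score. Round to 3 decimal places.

0.822

Var(A+S+B+C) = 14.9² + 10² + 18.6² + 12² + 2·[14.9·10·0.38 + 14.9·18.6·0.43 + 14.9·12·0.09 + 10·18.6·0.47 + 10·12·0.33 + 18.6·12·0.20] = 811.97 + 727.084 = 1539.05.
With uncorrelated errors the cross-covariances are all true-score covariance, so they carry over unchanged; only the diagonal terms shrink to ρᵢσᵢ².
True-score variance = [14.9²·0.65 + 10²·0.77 + 18.6²·0.63 + 12²·0.69] + 727.084 = 538.621 + 727.084 = 1265.71.
Reliability = 1265.71 / 1539.05 = 0.822.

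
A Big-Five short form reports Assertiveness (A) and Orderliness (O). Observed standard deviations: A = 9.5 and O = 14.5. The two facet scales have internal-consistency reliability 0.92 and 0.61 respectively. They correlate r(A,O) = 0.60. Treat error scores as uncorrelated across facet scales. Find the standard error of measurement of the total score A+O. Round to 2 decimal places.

Var(total) = 300.5 + 165.3 = 465.8.
True-score variance = 211.282 + 165.3 = 376.582, so reliability = 0.8085.
Error variance = 465.8 − 376.582 = 89.2175; SEM = √89.2175 = 9.45.

9.45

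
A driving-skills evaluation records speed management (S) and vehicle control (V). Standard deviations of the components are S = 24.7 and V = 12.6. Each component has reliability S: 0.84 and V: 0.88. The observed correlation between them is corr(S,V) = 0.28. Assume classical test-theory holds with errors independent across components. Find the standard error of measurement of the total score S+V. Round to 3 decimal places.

10.801

Var(total) = 768.85 + 174.283 = 943.133.
True-score variance = 652.184 + 174.283 = 826.468, so reliability = 0.8763.
Error variance = 943.133 − 826.468 = 116.666; SEM = √116.666 = 10.801.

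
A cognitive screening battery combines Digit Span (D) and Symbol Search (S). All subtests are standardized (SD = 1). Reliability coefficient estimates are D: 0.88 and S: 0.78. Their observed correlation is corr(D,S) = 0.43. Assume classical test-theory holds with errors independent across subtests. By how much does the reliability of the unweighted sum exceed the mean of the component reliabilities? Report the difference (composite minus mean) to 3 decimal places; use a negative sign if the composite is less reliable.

0.051

Var(sum) = 2 + 0.86 = 2.86; true-score variance = 1.66 + 0.86 = 2.52; composite reliability = 0.8811.
Mean component reliability = 0.8300.
Difference = 0.8811 − 0.8300 = 0.051.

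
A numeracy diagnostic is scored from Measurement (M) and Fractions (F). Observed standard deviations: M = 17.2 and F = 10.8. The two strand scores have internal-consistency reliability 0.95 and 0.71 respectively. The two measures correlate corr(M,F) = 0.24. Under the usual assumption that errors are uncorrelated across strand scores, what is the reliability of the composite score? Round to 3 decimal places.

Var(M+F) = 17.2² + 10.8² + 2·[17.2·10.8·0.24] = 412.48 + 89.1648 = 501.645.
Because errors are independent across components, Cov(Tᵢ,Tⱼ) = Cov(Xᵢ,Xⱼ); the off-diagonal part of the true-score variance is the same as above.
True-score variance = [17.2²·0.95 + 10.8²·0.71] + 89.1648 = 363.862 + 89.1648 = 453.027.
Reliability = 453.027 / 501.645 = 0.903.

0.903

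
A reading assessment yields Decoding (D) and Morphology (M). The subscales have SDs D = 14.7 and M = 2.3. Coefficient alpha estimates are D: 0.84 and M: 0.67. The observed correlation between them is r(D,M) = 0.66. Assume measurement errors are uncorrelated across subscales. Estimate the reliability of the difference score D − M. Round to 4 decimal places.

Var(D−M) = 14.7² + 2.3² − 2·14.7·2.3·0.66 = 221.38 − 44.6292 = 176.751.
Because errors are independent across components, Cov(Tᵢ,Tⱼ) = Cov(Xᵢ,Xⱼ); the off-diagonal part of the true-score variance is the same as above.
True-score variance = [14.7²·0.84 + 2.3²·0.67] − 44.6292 = 185.06 − 44.6292 = 140.431.
Reliability = 140.431 / 176.751 = 0.7945.

0.7945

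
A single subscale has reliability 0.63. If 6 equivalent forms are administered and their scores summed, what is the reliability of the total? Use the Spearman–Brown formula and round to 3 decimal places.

0.911

ρ_k = kρ / (1 + (k−1)ρ) = 6·0.63 / (1 + 5·0.63) = 3.780 / 4.150 = 0.911.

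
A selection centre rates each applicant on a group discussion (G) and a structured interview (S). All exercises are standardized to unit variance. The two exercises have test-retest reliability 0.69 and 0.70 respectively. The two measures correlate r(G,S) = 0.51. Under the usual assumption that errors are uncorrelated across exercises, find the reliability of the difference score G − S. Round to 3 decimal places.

0.378

Var(G−S) = 1 + 1 − 2·0.51 = 2 − 1.02 = 0.98.
Under uncorrelated errors the observed covariances equal the true-score covariances, so only the own-variance terms attenuate.
True-score variance = [0.69 + 0.70] − 1.02 = 1.39 − 1.02 = 0.37.
Reliability = 0.37 / 0.98 = 0.378.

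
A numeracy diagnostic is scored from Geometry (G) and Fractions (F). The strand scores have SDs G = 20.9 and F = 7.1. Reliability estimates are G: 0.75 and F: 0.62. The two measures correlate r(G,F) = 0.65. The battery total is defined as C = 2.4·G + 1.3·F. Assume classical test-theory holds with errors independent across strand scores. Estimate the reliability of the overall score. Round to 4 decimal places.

Var(C) = 2.4²·20.9² + 1.3²·7.1² + 2·[3.12·20.9·7.1·0.65] = 2601.22 + 601.87 = 3203.09.
Because errors are independent across components, Cov(Tᵢ,Tⱼ) = Cov(Xᵢ,Xⱼ); the off-diagonal part of the true-score variance is the same as above.
True-score variance = [2.4²·20.9²·0.75 + 1.3²·7.1²·0.62] + 601.87 = 1939.84 + 601.87 = 2541.71.
Reliability = 2541.71 / 3203.09 = 0.7935.

0.7935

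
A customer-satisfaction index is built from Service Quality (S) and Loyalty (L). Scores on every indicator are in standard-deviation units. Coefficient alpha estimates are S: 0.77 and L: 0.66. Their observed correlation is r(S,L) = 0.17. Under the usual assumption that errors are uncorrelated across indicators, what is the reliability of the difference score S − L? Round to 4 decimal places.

0.6566

Var(S−L) = 1 + 1 − 2·0.17 = 2 − 0.34 = 1.66.
Because errors are independent across components, Cov(Tᵢ,Tⱼ) = Cov(Xᵢ,Xⱼ); the off-diagonal part of the true-score variance is the same as above.
True-score variance = [0.77 + 0.66] − 0.34 = 1.43 − 0.34 = 1.09.
Reliability = 1.09 / 1.66 = 0.6566.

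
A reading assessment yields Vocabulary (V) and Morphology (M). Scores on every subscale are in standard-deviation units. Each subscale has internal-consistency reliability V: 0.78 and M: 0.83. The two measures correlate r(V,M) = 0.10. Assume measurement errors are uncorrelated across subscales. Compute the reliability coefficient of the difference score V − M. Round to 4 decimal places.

Var(V−M) = 1 + 1 − 2·0.10 = 2 − 0.2 = 1.8.
With uncorrelated errors the cross-covariances are all true-score covariance, so they carry over unchanged; only the diagonal terms shrink to ρᵢσᵢ².
True-score variance = [0.78 + 0.83] − 0.2 = 1.61 − 0.2 = 1.41.
Reliability = 1.41 / 1.8 = 0.7833.

0.7833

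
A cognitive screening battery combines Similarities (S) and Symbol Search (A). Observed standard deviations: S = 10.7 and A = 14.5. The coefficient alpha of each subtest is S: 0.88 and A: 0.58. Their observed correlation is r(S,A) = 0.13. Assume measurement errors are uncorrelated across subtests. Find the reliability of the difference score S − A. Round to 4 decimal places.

0.6412

Var(S−A) = 10.7² + 14.5² − 2·10.7·14.5·0.13 = 324.74 − 40.339 = 284.401.
Under uncorrelated errors the observed covariances equal the true-score covariances, so only the own-variance terms attenuate.
True-score variance = [10.7²·0.88 + 14.5²·0.58] − 40.339 = 222.696 − 40.339 = 182.357.
Reliability = 182.357 / 284.401 = 0.6412.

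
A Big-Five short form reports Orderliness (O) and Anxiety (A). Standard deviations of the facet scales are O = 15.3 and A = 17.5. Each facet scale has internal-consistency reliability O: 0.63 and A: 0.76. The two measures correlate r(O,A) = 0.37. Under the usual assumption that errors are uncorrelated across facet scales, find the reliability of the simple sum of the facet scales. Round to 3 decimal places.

Var(O+A) = 15.3² + 17.5² + 2·[15.3·17.5·0.37] = 540.34 + 198.135 = 738.475.
Under uncorrelated errors the observed covariances equal the true-score covariances, so only the own-variance terms attenuate.
True-score variance = [15.3²·0.63 + 17.5²·0.76] + 198.135 = 380.227 + 198.135 = 578.362.
Reliability = 578.362 / 738.475 = 0.783.

0.783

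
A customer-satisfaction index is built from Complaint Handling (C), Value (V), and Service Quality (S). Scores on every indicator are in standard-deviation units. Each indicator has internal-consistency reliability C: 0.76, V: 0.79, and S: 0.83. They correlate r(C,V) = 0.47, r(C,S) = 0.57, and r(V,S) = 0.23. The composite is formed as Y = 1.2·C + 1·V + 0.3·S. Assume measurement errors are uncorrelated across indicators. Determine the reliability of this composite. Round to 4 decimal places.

Var(Y) = 1.2² + 1 + 0.3² + 2·[1.2·0.47 + 0.36·0.57 + 0.3·0.23] = 2.53 + 1.6764 = 4.2064.
Because errors are independent across components, Cov(Tᵢ,Tⱼ) = Cov(Xᵢ,Xⱼ); the off-diagonal part of the true-score variance is the same as above.
True-score variance = [1.2²·0.76 + 0.79 + 0.3²·0.83] + 1.6764 = 1.9591 + 1.6764 = 3.6355.
Reliability = 3.6355 / 4.2064 = 0.8643.

0.8643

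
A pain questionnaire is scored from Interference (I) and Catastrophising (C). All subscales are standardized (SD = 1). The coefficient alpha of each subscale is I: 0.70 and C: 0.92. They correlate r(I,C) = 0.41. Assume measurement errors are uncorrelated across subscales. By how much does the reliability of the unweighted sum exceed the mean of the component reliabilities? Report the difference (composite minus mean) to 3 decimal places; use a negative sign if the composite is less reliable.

0.055

Var(sum) = 2 + 0.82 = 2.82; true-score variance = 1.62 + 0.82 = 2.44; composite reliability = 0.8652.
Mean component reliability = 0.8100.
Difference = 0.8652 − 0.8100 = 0.055.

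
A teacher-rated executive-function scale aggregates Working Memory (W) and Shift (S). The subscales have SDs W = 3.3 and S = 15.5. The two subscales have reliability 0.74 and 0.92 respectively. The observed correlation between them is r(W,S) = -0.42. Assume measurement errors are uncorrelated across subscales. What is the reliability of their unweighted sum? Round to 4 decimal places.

0.8941

Var(W+S) = 3.3² + 15.5² + 2·[3.3·15.5·(-0.42)] = 251.14 − 42.966 = 208.174.
Under uncorrelated errors the observed covariances equal the true-score covariances, so only the own-variance terms attenuate.
True-score variance = [3.3²·0.74 + 15.5²·0.92] − 42.966 = 229.089 − 42.966 = 186.123.
Reliability = 186.123 / 208.174 = 0.8941.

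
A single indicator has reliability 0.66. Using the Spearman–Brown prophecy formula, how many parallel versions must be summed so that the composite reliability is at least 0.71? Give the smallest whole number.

k ≥ ρ*(1−ρ₁)/(ρ₁(1−ρ*)) = 0.71·0.34 / (0.66·0.29) = 1.261.
Smallest integer k = 2.

2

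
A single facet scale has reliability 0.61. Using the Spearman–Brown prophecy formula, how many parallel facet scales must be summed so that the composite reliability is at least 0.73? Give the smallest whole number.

k ≥ ρ*(1−ρ₁)/(ρ₁(1−ρ*)) = 0.73·0.39 / (0.61·0.27) = 1.729.
Smallest integer k = 2.

2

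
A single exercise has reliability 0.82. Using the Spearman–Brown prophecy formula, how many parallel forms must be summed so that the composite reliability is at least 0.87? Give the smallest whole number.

k ≥ ρ*(1−ρ₁)/(ρ₁(1−ρ*)) = 0.87·0.18 / (0.82·0.13) = 1.469.
Smallest integer k = 2.

2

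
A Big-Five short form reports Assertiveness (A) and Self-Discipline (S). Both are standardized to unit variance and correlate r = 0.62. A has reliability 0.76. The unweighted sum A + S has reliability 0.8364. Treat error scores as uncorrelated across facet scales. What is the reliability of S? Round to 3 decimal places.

0.710

Var(A+S) = 2 + 2·0.62 = 3.240.
True-score variance = ρ_A + ρ_S + 2·0.62, so 0.8364 = (0.76 + ρ_S + 1.24) / 3.240.
ρ_S = 0.8364·3.240 − 0.76 − 1.24 = 0.710.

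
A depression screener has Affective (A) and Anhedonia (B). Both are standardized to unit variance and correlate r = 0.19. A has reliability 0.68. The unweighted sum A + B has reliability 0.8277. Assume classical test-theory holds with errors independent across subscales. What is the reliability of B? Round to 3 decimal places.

Var(A+B) = 2 + 2·0.19 = 2.380.
True-score variance = ρ_A + ρ_B + 2·0.19, so 0.8277 = (0.68 + ρ_B + 0.38) / 2.380.
ρ_B = 0.8277·2.380 − 0.68 − 0.38 = 0.910.

0.910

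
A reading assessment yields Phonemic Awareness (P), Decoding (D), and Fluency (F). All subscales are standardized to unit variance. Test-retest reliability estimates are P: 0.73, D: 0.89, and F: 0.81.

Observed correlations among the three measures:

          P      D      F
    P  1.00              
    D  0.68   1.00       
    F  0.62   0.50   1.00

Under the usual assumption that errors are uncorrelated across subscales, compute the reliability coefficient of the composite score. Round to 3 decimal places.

0.914

Var(P+D+F) = 3 + 2·[0.68 + 0.62 + 0.50] = 3 + 3.6 = 6.6.
Because errors are independent across components, Cov(Tᵢ,Tⱼ) = Cov(Xᵢ,Xⱼ); the off-diagonal part of the true-score variance is the same as above.
True-score variance = [0.73 + 0.89 + 0.81] + 3.6 = 2.43 + 3.6 = 6.03.
Reliability = 6.03 / 6.6 = 0.914.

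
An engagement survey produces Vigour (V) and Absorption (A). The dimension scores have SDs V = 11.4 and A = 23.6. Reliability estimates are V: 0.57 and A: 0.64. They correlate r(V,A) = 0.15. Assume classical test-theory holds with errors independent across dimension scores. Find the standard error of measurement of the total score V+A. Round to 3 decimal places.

16.012

Var(total) = 686.92 + 80.712 = 767.632.
True-score variance = 430.532 + 80.712 = 511.244, so reliability = 0.6660.
Error variance = 767.632 − 511.244 = 256.388; SEM = √256.388 = 16.012.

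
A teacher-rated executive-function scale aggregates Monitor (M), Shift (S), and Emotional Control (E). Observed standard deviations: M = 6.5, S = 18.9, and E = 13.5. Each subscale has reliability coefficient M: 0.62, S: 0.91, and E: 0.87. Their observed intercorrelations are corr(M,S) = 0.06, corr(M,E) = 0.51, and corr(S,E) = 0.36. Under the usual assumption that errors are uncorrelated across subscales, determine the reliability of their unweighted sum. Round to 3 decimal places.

0.917

Var(M+S+E) = 6.5² + 18.9² + 13.5² + 2·[6.5·18.9·0.06 + 6.5·13.5·0.51 + 18.9·13.5·0.36] = 581.71 + 287.955 = 869.665.
Because errors are independent across components, Cov(Tᵢ,Tⱼ) = Cov(Xᵢ,Xⱼ); the off-diagonal part of the true-score variance is the same as above.
True-score variance = [6.5²·0.62 + 18.9²·0.91 + 13.5²·0.87] + 287.955 = 509.814 + 287.955 = 797.769.
Reliability = 797.769 / 869.665 = 0.917.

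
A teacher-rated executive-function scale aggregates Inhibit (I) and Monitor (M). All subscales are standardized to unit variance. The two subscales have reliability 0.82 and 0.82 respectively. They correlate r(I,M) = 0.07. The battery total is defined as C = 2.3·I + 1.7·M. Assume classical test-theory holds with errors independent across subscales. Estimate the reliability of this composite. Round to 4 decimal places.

Var(C) = 2.3² + 1.7² + 2·[3.91·0.07] = 8.18 + 0.5474 = 8.7274.
With uncorrelated errors the cross-covariances are all true-score covariance, so they carry over unchanged; only the diagonal terms shrink to ρᵢσᵢ².
True-score variance = [2.3²·0.82 + 1.7²·0.82] + 0.5474 = 6.7076 + 0.5474 = 7.255.
Reliability = 7.255 / 8.7274 = 0.8313.

0.8313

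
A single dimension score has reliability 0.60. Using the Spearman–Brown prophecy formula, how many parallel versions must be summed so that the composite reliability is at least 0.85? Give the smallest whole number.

4

k ≥ ρ*(1−ρ₁)/(ρ₁(1−ρ*)) = 0.85·0.40 / (0.60·0.15) = 3.778.
Smallest integer k = 4.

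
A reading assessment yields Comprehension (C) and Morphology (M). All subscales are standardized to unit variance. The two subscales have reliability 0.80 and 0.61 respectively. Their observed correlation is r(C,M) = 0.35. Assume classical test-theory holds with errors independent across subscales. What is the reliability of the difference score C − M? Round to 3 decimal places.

Var(C−M) = 1 + 1 − 2·0.35 = 2 − 0.7 = 1.3.
Because errors are independent across components, Cov(Tᵢ,Tⱼ) = Cov(Xᵢ,Xⱼ); the off-diagonal part of the true-score variance is the same as above.
True-score variance = [0.80 + 0.61] − 0.7 = 1.41 − 0.7 = 0.71.
Reliability = 0.71 / 1.3 = 0.546.

0.546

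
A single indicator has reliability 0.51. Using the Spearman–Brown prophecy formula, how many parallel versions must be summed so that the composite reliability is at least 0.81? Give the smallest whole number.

k ≥ ρ*(1−ρ₁)/(ρ₁(1−ρ*)) = 0.81·0.49 / (0.51·0.19) = 4.096.
Smallest integer k = 5.

5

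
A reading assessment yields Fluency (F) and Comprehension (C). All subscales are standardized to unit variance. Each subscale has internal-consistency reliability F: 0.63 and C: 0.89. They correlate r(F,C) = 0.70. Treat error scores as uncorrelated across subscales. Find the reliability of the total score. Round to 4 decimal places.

0.8588

Var(F+C) = 2 + 2·[0.70] = 2 + 1.4 = 3.4.
Under uncorrelated errors the observed covariances equal the true-score covariances, so only the own-variance terms attenuate.
True-score variance = [0.63 + 0.89] + 1.4 = 1.52 + 1.4 = 2.92.
Reliability = 2.92 / 3.4 = 0.8588.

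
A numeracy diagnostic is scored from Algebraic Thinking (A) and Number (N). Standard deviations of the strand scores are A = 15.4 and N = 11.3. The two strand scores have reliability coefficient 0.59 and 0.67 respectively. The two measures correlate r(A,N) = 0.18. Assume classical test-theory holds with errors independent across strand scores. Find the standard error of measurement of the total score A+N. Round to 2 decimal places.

11.81

Var(total) = 364.85 + 62.6472 = 427.497.
True-score variance = 225.477 + 62.6472 = 288.124, so reliability = 0.6740.
Error variance = 427.497 − 288.124 = 139.373; SEM = √139.373 = 11.81.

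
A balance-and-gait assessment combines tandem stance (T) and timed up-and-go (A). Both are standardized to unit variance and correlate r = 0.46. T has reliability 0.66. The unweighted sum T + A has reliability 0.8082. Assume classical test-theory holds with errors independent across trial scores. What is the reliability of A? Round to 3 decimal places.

Var(T+A) = 2 + 2·0.46 = 2.920.
True-score variance = ρ_T + ρ_A + 2·0.46, so 0.8082 = (0.66 + ρ_A + 0.92) / 2.920.
ρ_A = 0.8082·2.920 − 0.66 − 0.92 = 0.780.

0.780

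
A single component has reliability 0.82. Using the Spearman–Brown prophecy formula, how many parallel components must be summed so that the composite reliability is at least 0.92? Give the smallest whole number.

3

k ≥ ρ*(1−ρ₁)/(ρ₁(1−ρ*)) = 0.92·0.18 / (0.82·0.08) = 2.524.
Smallest integer k = 3.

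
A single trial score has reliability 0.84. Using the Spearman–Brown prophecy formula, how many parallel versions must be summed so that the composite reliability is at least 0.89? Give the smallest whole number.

2

k ≥ ρ*(1−ρ₁)/(ρ₁(1−ρ*)) = 0.89·0.16 / (0.84·0.11) = 1.541.
Smallest integer k = 2.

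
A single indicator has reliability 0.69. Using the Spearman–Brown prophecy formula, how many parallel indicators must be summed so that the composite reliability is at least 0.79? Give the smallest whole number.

2

k ≥ ρ*(1−ρ₁)/(ρ₁(1−ρ*)) = 0.79·0.31 / (0.69·0.21) = 1.690.
Smallest integer k = 2.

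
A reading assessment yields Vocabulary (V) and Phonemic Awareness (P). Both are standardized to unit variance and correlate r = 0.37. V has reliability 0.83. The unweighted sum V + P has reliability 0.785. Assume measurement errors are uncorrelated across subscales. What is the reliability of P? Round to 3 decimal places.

Var(V+P) = 2 + 2·0.37 = 2.740.
True-score variance = ρ_V + ρ_P + 2·0.37, so 0.785 = (0.83 + ρ_P + 0.74) / 2.740.
ρ_P = 0.785·2.740 − 0.83 − 0.74 = 0.581.

0.581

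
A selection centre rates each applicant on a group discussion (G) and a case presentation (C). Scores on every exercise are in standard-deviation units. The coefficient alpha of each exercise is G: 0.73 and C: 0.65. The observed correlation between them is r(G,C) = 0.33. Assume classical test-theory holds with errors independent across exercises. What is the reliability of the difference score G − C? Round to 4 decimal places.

Var(G−C) = 1 + 1 − 2·0.33 = 2 − 0.66 = 1.34.
With uncorrelated errors the cross-covariances are all true-score covariance, so they carry over unchanged; only the diagonal terms shrink to ρᵢσᵢ².
True-score variance = [0.73 + 0.65] − 0.66 = 1.38 − 0.66 = 0.72.
Reliability = 0.72 / 1.34 = 0.5373.

0.5373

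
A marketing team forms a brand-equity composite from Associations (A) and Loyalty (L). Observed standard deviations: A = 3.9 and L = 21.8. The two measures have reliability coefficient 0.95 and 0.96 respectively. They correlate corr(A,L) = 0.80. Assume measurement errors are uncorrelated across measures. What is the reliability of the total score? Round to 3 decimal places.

0.968

Var(A+L) = 3.9² + 21.8² + 2·[3.9·21.8·0.80] = 490.45 + 136.032 = 626.482.
With uncorrelated errors the cross-covariances are all true-score covariance, so they carry over unchanged; only the diagonal terms shrink to ρᵢσᵢ².
True-score variance = [3.9²·0.95 + 21.8²·0.96] + 136.032 = 470.68 + 136.032 = 606.712.
Reliability = 606.712 / 626.482 = 0.968.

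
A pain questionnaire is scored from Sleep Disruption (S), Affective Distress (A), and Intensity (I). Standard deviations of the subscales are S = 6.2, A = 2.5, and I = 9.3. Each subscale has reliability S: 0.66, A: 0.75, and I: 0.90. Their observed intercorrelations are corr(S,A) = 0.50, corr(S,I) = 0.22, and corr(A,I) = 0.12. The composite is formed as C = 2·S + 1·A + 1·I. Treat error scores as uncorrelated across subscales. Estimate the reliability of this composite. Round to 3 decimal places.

Var(C) = 2²·6.2² + 2.5² + 9.3² + 2·[2·6.2·2.5·0.50 + 2·6.2·9.3·0.22 + 2.5·9.3·0.12] = 246.5 + 87.3208 = 333.821.
With uncorrelated errors the cross-covariances are all true-score covariance, so they carry over unchanged; only the diagonal terms shrink to ρᵢσᵢ².
True-score variance = [2²·6.2²·0.66 + 2.5²·0.75 + 9.3²·0.90] + 87.3208 = 184.01 + 87.3208 = 271.331.
Reliability = 271.331 / 333.821 = 0.813.

0.813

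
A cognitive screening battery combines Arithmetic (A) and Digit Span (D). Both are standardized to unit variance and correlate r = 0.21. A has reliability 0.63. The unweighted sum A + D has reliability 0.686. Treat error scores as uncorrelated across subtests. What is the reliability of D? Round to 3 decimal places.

Var(A+D) = 2 + 2·0.21 = 2.420.
True-score variance = ρ_A + ρ_D + 2·0.21, so 0.686 = (0.63 + ρ_D + 0.42) / 2.420.
ρ_D = 0.686·2.420 − 0.63 − 0.42 = 0.610.

0.610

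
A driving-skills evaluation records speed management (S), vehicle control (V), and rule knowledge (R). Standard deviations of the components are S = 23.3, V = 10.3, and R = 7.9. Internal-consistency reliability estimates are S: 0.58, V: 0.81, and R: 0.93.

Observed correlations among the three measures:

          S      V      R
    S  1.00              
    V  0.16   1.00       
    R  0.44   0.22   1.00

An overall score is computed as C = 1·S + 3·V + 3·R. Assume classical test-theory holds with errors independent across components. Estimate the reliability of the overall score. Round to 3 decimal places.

Var(C) = 23.3² + 3²·10.3² + 3²·7.9² + 2·[3·23.3·10.3·0.16 + 3·23.3·7.9·0.44 + 9·10.3·7.9·0.22] = 2059.39 + 1038.56 = 3097.95.
Because errors are independent across components, Cov(Tᵢ,Tⱼ) = Cov(Xᵢ,Xⱼ); the off-diagonal part of the true-score variance is the same as above.
True-score variance = [23.3²·0.58 + 3²·10.3²·0.81 + 3²·7.9²·0.93] + 1038.56 = 1610.64 + 1038.56 = 2649.2.
Reliability = 2649.2 / 3097.95 = 0.855.

0.855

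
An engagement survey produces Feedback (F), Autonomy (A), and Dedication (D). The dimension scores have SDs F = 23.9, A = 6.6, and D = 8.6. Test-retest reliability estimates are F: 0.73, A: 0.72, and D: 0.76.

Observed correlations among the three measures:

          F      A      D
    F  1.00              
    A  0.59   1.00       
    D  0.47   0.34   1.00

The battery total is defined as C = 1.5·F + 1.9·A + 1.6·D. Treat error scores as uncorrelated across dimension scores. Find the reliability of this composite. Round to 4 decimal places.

0.8409

Var(C) = 1.5²·23.9² + 1.9²·6.6² + 1.6²·8.6² + 2·[2.85·23.9·6.6·0.59 + 2.4·23.9·8.6·0.47 + 3.04·6.6·8.6·0.34] = 1631.81 + 1111.51 = 2743.32.
Under uncorrelated errors the observed covariances equal the true-score covariances, so only the own-variance terms attenuate.
True-score variance = [1.5²·23.9²·0.73 + 1.9²·6.6²·0.72 + 1.6²·8.6²·0.76] + 1111.51 = 1195.33 + 1111.51 = 2306.84.
Reliability = 2306.84 / 2743.32 = 0.8409.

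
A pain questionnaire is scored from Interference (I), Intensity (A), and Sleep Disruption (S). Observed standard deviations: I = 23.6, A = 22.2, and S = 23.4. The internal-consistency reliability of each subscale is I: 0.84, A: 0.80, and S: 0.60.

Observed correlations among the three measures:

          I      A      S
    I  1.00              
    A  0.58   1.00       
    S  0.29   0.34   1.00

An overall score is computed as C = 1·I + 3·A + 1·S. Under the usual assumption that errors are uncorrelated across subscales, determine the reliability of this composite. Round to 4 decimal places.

0.8633

Var(C) = 23.6² + 3²·22.2² + 23.4² + 2·[3·23.6·22.2·0.58 + 23.6·23.4·0.29 + 3·22.2·23.4·0.34] = 5540.08 + 3203.28 = 8743.36.
Under uncorrelated errors the observed covariances equal the true-score covariances, so only the own-variance terms attenuate.
True-score variance = [23.6²·0.84 + 3²·22.2²·0.80 + 23.4²·0.60] + 3203.28 = 4344.83 + 3203.28 = 7548.11.
Reliability = 7548.11 / 8743.36 = 0.8633.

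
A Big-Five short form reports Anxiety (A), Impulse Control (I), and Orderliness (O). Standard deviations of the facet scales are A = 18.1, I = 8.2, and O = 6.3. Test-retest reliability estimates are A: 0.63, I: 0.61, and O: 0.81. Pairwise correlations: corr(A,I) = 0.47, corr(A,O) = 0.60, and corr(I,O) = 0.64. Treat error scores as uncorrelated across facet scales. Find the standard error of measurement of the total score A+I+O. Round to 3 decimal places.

Var(total) = 434.54 + 342.476 = 777.016.
True-score variance = 279.56 + 342.476 = 622.035, so reliability = 0.8005.
Error variance = 777.016 − 622.035 = 154.98; SEM = √154.98 = 12.449.

12.449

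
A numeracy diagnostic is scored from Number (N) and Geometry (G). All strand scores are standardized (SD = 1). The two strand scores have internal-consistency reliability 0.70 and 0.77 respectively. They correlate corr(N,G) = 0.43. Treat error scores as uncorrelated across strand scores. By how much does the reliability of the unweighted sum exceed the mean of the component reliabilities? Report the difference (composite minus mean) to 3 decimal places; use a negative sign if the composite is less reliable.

0.080

Var(sum) = 2 + 0.86 = 2.86; true-score variance = 1.47 + 0.86 = 2.33; composite reliability = 0.8147.
Mean component reliability = 0.7350.
Difference = 0.8147 − 0.7350 = 0.080.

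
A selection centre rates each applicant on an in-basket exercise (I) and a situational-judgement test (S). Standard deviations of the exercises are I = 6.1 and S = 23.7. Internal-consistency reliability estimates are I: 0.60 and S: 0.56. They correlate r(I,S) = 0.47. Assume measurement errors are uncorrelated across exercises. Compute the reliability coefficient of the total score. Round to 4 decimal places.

0.6434

Var(I+S) = 6.1² + 23.7² + 2·[6.1·23.7·0.47] = 598.9 + 135.896 = 734.796.
Because errors are independent across components, Cov(Tᵢ,Tⱼ) = Cov(Xᵢ,Xⱼ); the off-diagonal part of the true-score variance is the same as above.
True-score variance = [6.1²·0.60 + 23.7²·0.56] + 135.896 = 336.872 + 135.896 = 472.768.
Reliability = 472.768 / 734.796 = 0.6434.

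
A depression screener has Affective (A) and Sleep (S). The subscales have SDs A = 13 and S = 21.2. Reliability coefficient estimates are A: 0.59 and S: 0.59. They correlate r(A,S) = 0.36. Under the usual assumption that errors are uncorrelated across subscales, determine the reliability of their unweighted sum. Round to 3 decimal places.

0.690

Var(A+S) = 13² + 21.2² + 2·[13·21.2·0.36] = 618.44 + 198.432 = 816.872.
Under uncorrelated errors the observed covariances equal the true-score covariances, so only the own-variance terms attenuate.
True-score variance = [13²·0.59 + 21.2²·0.59] + 198.432 = 364.88 + 198.432 = 563.312.
Reliability = 563.312 / 816.872 = 0.690.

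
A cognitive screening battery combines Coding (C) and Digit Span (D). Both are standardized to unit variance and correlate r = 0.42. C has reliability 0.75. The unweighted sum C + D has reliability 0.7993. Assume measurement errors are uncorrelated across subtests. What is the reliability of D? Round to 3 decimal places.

0.680

Var(C+D) = 2 + 2·0.42 = 2.840.
True-score variance = ρ_C + ρ_D + 2·0.42, so 0.7993 = (0.75 + ρ_D + 0.84) / 2.840.
ρ_D = 0.7993·2.840 − 0.75 − 0.84 = 0.680.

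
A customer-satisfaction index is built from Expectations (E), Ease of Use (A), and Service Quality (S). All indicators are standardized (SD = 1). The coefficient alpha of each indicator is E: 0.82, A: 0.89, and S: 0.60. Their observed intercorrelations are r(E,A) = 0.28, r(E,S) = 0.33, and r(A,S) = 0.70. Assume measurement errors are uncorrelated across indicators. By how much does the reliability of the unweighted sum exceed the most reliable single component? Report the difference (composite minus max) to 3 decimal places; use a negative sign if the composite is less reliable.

Var(sum) = 3 + 2.62 = 5.62; true-score variance = 2.31 + 2.62 = 4.93; composite reliability = 0.8772.
Max component reliability = 0.8900.
Difference = 0.8772 − 0.8900 = -0.013.

-0.013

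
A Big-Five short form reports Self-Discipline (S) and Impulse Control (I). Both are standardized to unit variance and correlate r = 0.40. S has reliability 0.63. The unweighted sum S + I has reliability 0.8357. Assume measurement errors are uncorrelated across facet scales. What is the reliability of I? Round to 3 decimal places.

Var(S+I) = 2 + 2·0.40 = 2.800.
True-score variance = ρ_S + ρ_I + 2·0.40, so 0.8357 = (0.63 + ρ_I + 0.80) / 2.800.
ρ_I = 0.8357·2.800 − 0.63 − 0.80 = 0.910.

0.910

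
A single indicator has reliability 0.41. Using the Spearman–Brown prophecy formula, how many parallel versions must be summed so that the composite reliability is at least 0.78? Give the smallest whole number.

6

k ≥ ρ*(1−ρ₁)/(ρ₁(1−ρ*)) = 0.78·0.59 / (0.41·0.22) = 5.102.
Smallest integer k = 6.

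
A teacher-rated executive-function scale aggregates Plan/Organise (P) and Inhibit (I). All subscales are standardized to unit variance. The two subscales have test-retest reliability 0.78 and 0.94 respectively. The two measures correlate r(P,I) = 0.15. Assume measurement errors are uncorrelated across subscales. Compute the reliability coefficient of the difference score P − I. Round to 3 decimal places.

Var(P−I) = 1 + 1 − 2·0.15 = 2 − 0.3 = 1.7.
With uncorrelated errors the cross-covariances are all true-score covariance, so they carry over unchanged; only the diagonal terms shrink to ρᵢσᵢ².
True-score variance = [0.78 + 0.94] − 0.3 = 1.72 − 0.3 = 1.42.
Reliability = 1.42 / 1.7 = 0.835.

0.835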